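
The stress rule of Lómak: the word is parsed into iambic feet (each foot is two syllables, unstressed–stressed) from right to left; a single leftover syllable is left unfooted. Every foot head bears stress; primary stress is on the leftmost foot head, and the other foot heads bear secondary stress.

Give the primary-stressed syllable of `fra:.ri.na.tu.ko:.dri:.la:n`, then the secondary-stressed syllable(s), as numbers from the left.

Parse right to left into iambic (σˈσ) feet: fra: (ri.ˈna) (tu.ˈko:) (dri:.ˈla:n). Syllable 1 is left unfooted.
Foot heads (stressed positions): 3, 5, 7.
End Rule Leftmost: primary stress on the leftmost head = syllable 3.
Secondary stress on 5, 7: fra:.ri.ˈna.tu.ˌko:.dri:.ˌla:n.

primary 3, secondary 5, 7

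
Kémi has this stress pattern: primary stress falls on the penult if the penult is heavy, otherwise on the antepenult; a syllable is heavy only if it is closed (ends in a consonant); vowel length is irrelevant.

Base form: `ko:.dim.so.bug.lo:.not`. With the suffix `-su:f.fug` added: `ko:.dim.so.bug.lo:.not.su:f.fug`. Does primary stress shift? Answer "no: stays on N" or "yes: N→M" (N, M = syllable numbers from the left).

Base `ko:.dim.so.bug.lo:.not` (6 syllables):
  Weights: 4 bug H, 5 lo: L, 6 not H.
  The penult (syllable 5, lo:) is light, so stress falls on the antepenult (syllable 4, bug).
  → primary stress on syllable 4.
Suffixed `ko:.dim.so.bug.lo:.not.su:f.fug` (8 syllables):
  Weights: 6 not H, 7 su:f H, 8 fug H.
  The penult (syllable 7, su:f) is heavy, so it takes stress.
  → primary stress on syllable 7.

yes: 4→7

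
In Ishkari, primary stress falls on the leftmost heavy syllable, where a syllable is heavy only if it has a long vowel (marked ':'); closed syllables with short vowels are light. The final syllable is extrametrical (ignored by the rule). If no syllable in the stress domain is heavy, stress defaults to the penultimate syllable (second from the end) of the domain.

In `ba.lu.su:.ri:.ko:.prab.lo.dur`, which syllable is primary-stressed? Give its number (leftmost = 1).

The final syllable (8, dur) is extrametrical; the stress domain is syllables 1–7.
Weights: 1 ba L, 2 lu L, 3 su: H, 4 ri: H, 5 ko: H, 6 prab L, 7 lo L.
Heavy syllables in the domain: 3, 4, 5. The leftmost is syllable 3 (su:).
Primary stress: syllable 3 → ba.lu.ˈsu:.ri:.ko:.prab.lo.dur.

3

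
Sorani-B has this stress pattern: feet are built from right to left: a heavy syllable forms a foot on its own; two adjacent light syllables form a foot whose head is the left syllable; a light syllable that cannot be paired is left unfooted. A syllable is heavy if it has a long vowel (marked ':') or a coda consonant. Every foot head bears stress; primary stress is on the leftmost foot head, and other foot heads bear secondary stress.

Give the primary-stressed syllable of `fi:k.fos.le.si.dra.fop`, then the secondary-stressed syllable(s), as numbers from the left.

primary 1, secondary 2, 4, 6

Weights: 1 fi:k H, 2 fos H, 3 le L, 4 si L, 5 dra L, 6 fop H.
Parse right to left (heavy = foot alone; LL = one foot; stranded L unfooted): (ˈfi:k) (ˈfos) le (ˈsi.dra) (ˈfop).
Foot heads: 1, 2, 4, 6.
Primary stress on the leftmost head = syllable 1.
Secondary stress on 2, 4, 6: ˈfi:k.ˌfos.le.ˌsi.dra.ˌfop.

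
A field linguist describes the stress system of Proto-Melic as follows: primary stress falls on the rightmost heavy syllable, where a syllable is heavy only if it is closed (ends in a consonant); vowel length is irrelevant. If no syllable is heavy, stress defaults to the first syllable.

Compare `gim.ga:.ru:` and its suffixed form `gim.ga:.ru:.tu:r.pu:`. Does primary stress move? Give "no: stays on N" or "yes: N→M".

Base `gim.ga:.ru:` (3 syllables):
  Weights: 1 gim H, 2 ga: L, 3 ru: L.
  Heavy syllables in the domain: 1. The rightmost is syllable 1 (gim).
  → primary stress on syllable 1.
Suffixed `gim.ga:.ru:.tu:r.pu:` (5 syllables):
  Weights: 1 gim H, 2 ga: L, 3 ru: L, 4 tu:r H, 5 pu: L.
  Heavy syllables in the domain: 1, 4. The rightmost is syllable 4 (tu:r).
  → primary stress on syllable 4.

yes: 1→4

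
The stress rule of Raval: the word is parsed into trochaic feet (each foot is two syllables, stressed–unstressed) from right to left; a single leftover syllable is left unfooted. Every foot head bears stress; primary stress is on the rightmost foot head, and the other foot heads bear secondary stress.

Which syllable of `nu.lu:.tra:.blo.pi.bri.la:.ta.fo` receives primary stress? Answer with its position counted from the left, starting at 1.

Parse right to left into trochaic (ˈσσ) feet: nu (ˈlu:.tra:) (ˈblo.pi) (ˈbri.la:) (ˈta.fo). Syllable 1 is left unfooted.
Foot heads (stressed positions): 2, 4, 6, 8.
End Rule Rightmost: primary stress on the rightmost head = syllable 8.
Primary stress: syllable 8 → nu.lu:.tra:.blo.pi.bri.la:.ˈta.fo.

8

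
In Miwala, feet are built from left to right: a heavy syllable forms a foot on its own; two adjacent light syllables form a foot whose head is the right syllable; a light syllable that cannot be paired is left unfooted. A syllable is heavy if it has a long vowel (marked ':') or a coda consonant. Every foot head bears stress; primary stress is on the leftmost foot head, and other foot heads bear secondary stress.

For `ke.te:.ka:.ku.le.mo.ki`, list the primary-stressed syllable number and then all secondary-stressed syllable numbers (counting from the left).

Weights: 1 ke L, 2 te: H, 3 ka: H, 4 ku L, 5 le L, 6 mo L, 7 ki L.
Parse left to right (heavy = foot alone; LL = one foot; stranded L unfooted): ke (ˈte:) (ˈka:) (ku.ˈle) (mo.ˈki).
Foot heads: 2, 3, 5, 7.
Primary stress on the leftmost head = syllable 2.
Secondary stress on 3, 5, 7: ke.ˈte:.ˌka:.ku.ˌle.mo.ˌki.

primary 2, secondary 3, 5, 7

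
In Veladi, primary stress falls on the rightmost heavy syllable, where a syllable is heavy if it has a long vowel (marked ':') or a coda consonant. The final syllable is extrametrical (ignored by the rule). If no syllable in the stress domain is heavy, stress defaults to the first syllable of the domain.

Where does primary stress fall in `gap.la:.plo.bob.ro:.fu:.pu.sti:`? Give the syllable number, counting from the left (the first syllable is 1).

6

The final syllable (8, sti:) is extrametrical; the stress domain is syllables 1–7.
Weights: 1 gap H, 2 la: H, 3 plo L, 4 bob H, 5 ro: H, 6 fu: H, 7 pu L.
Heavy syllables in the domain: 1, 2, 4, 5, 6. The rightmost is syllable 6 (fu:).
Primary stress: syllable 6 → gap.la:.plo.bob.ro:.ˈfu:.pu.sti:.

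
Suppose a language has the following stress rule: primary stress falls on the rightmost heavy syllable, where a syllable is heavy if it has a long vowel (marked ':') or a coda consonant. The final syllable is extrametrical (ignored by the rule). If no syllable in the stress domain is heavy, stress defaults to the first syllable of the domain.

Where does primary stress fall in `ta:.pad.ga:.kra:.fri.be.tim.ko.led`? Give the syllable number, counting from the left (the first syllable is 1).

The final syllable (9, led) is extrametrical; the stress domain is syllables 1–8.
Weights: 1 ta: H, 2 pad H, 3 ga: H, 4 kra: H, 5 fri L, 6 be L, 7 tim H, 8 ko L.
Heavy syllables in the domain: 1, 2, 3, 4, 7. The rightmost is syllable 7 (tim).
Primary stress: syllable 7 → ta:.pad.ga:.kra:.fri.be.ˈtim.ko.led.

7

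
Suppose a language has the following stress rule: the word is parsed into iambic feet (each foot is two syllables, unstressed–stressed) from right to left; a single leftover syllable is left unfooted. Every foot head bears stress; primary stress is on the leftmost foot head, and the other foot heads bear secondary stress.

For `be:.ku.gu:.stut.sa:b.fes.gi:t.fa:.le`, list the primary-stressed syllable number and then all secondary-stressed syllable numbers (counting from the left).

Parse right to left into iambic (σˈσ) feet: be: (ku.ˈgu:) (stut.ˈsa:b) (fes.ˈgi:t) (fa:.ˈle). Syllable 1 is left unfooted.
Foot heads (stressed positions): 3, 5, 7, 9.
End Rule Leftmost: primary stress on the leftmost head = syllable 3.
Secondary stress on 5, 7, 9: be:.ku.ˈgu:.stut.ˌsa:b.fes.ˌgi:t.fa:.ˌle.

primary 3, secondary 5, 7, 9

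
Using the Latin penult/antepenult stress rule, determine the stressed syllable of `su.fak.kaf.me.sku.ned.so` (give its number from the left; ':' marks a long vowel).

6

Classical Latin: stress the penult if heavy (long vowel or closed), else the antepenult.
Weights: 5 sku L, 6 ned H, 7 so L.
The penult (syllable 6, ned) is heavy, so it takes stress.
Stress on syllable 6: su.fak.kaf.me.sku.ˈned.so.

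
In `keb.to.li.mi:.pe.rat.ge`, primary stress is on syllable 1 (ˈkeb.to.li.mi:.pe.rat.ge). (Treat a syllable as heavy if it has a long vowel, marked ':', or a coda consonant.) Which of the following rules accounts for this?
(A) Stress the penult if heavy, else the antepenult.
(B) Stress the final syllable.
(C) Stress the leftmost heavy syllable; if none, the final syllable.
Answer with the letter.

C

Rule A → syllable 6 (observed: 1).
Rule B → syllable 7 (observed: 1).
Rule C → syllable 1 ✓.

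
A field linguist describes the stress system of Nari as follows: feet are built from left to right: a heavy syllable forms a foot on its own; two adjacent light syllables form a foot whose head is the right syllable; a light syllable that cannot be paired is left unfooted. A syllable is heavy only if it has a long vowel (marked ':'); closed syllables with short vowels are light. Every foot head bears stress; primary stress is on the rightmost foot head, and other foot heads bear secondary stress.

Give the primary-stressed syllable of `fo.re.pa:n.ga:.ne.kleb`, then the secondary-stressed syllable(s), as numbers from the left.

primary 6, secondary 2, 3, 4

Weights: 1 fo L, 2 re L, 3 pa:n H, 4 ga: H, 5 ne L, 6 kleb L.
Parse left to right (heavy = foot alone; LL = one foot; stranded L unfooted): (fo.ˈre) (ˈpa:n) (ˈga:) (ne.ˈkleb).
Foot heads: 2, 3, 4, 6.
Primary stress on the rightmost head = syllable 6.
Secondary stress on 2, 3, 4: fo.ˌre.ˌpa:n.ˌga:.ne.ˈkleb.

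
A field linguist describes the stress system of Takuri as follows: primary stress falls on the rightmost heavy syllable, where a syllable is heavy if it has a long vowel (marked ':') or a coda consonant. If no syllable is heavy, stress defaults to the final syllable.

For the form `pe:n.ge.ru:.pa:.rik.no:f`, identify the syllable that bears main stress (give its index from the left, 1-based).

Weights: 1 pe:n H, 2 ge L, 3 ru: H, 4 pa: H, 5 rik H, 6 no:f H.
Heavy syllables in the domain: 1, 3, 4, 5, 6. The rightmost is syllable 6 (no:f).
Primary stress: syllable 6 → pe:n.ge.ru:.pa:.rik.ˈno:f.

6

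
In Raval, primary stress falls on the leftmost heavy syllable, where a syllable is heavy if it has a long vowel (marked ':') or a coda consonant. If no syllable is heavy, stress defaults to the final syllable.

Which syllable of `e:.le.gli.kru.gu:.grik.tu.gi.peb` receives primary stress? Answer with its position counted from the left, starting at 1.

Weights: 1 e: H, 2 le L, 3 gli L, 4 kru L, 5 gu: H, 6 grik H, 7 tu L, 8 gi L, 9 peb H.
Heavy syllables in the domain: 1, 5, 6, 9. The leftmost is syllable 1 (e:).
Primary stress: syllable 1 → ˈe:.le.gli.kru.gu:.grik.tu.gi.peb.

1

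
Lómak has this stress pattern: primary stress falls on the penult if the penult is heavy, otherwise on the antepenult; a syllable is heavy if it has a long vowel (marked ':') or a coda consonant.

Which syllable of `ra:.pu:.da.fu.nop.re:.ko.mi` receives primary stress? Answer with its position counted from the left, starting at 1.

Weights: 6 re: H, 7 ko L, 8 mi L.
The penult (syllable 7, ko) is light, so stress falls on the antepenult (syllable 6, re:).
Primary stress: syllable 6 → ra:.pu:.da.fu.nop.ˈre:.ko.mi.

6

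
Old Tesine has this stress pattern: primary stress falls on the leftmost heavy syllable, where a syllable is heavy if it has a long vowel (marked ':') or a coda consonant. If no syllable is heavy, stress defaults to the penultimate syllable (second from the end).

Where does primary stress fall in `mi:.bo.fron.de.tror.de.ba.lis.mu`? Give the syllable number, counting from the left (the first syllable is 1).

1

Weights: 1 mi: H, 2 bo L, 3 fron H, 4 de L, 5 tror H, 6 de L, 7 ba L, 8 lis H, 9 mu L.
Heavy syllables in the domain: 1, 3, 5, 8. The leftmost is syllable 1 (mi:).
Primary stress: syllable 1 → ˈmi:.bo.fron.de.tror.de.ba.lis.mu.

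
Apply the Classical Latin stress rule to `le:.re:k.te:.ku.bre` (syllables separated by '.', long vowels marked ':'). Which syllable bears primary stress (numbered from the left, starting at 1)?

Classical Latin: stress the penult if heavy (long vowel or closed), else the antepenult.
Weights: 3 te: H, 4 ku L, 5 bre L.
The penult (syllable 4, ku) is light, so stress falls on the antepenult (syllable 3, te:).
Stress on syllable 3: le:.re:k.ˈte:.ku.bre.

3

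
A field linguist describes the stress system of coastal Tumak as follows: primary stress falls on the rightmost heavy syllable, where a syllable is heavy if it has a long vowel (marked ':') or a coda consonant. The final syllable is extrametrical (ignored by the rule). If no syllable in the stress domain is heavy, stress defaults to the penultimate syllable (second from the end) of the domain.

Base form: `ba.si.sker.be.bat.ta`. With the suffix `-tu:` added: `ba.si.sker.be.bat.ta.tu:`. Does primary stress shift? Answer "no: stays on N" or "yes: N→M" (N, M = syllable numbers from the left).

Base `ba.si.sker.be.bat.ta` (6 syllables):
  The final syllable (6, ta) is extrametrical; the stress domain is syllables 1–5.
  Weights: 1 ba L, 2 si L, 3 sker H, 4 be L, 5 bat H.
  Heavy syllables in the domain: 3, 5. The rightmost is syllable 5 (bat).
  → primary stress on syllable 5.
Suffixed `ba.si.sker.be.bat.ta.tu:` (7 syllables):
  The final syllable (7, tu:) is extrametrical; the stress domain is syllables 1–6.
  Weights: 1 ba L, 2 si L, 3 sker H, 4 be L, 5 bat H, 6 ta L.
  Heavy syllables in the domain: 3, 5. The rightmost is syllable 5 (bat).
  → primary stress on syllable 5.

no: stays on 5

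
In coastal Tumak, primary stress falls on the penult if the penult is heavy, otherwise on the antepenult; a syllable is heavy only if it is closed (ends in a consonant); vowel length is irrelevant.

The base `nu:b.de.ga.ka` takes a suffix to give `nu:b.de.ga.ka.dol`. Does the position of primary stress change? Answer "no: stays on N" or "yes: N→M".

yes: 2→3

Base `nu:b.de.ga.ka` (4 syllables):
  Weights: 2 de L, 3 ga L, 4 ka L.
  The penult (syllable 3, ga) is light, so stress falls on the antepenult (syllable 2, de).
  → primary stress on syllable 2.
Suffixed `nu:b.de.ga.ka.dol` (5 syllables):
  Weights: 3 ga L, 4 ka L, 5 dol H.
  The penult (syllable 4, ka) is light, so stress falls on the antepenult (syllable 3, ga).
  → primary stress on syllable 3.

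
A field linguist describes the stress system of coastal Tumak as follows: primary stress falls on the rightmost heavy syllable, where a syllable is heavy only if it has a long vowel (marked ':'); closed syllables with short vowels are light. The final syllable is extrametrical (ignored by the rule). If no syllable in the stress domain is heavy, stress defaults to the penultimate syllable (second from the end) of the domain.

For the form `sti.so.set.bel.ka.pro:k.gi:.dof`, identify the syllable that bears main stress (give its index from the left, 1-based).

7

The final syllable (8, dof) is extrametrical; the stress domain is syllables 1–7.
Weights: 1 sti L, 2 so L, 3 set L, 4 bel L, 5 ka L, 6 pro:k H, 7 gi: H.
Heavy syllables in the domain: 6, 7. The rightmost is syllable 7 (gi:).
Primary stress: syllable 7 → sti.so.set.bel.ka.pro:k.ˈgi:.dof.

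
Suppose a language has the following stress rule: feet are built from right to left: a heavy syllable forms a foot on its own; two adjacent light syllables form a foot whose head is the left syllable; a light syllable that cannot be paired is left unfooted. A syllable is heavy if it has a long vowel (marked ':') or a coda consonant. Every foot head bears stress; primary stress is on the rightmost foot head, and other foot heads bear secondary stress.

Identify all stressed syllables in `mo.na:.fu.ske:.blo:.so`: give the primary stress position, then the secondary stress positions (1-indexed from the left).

Weights: 1 mo L, 2 na: H, 3 fu L, 4 ske: H, 5 blo: H, 6 so L.
Parse right to left (heavy = foot alone; LL = one foot; stranded L unfooted): mo (ˈna:) fu (ˈske:) (ˈblo:) so.
Foot heads: 2, 4, 5.
Primary stress on the rightmost head = syllable 5.
Secondary stress on 2, 4: mo.ˌna:.fu.ˌske:.ˈblo:.so.

primary 5, secondary 2, 4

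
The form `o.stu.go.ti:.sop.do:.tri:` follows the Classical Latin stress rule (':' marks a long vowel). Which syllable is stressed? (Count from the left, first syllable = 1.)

6

Classical Latin: stress the penult if heavy (long vowel or closed), else the antepenult.
Weights: 5 sop H, 6 do: H, 7 tri: H.
The penult (syllable 6, do:) is heavy, so it takes stress.
Stress on syllable 6: o.stu.go.ti:.sop.ˈdo:.tri:.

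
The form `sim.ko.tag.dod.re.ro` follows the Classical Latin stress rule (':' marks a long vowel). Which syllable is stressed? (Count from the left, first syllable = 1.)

4

Classical Latin: stress the penult if heavy (long vowel or closed), else the antepenult.
Weights: 4 dod H, 5 re L, 6 ro L.
The penult (syllable 5, re) is light, so stress falls on the antepenult (syllable 4, dod).
Stress on syllable 4: sim.ko.tag.ˈdod.re.ro.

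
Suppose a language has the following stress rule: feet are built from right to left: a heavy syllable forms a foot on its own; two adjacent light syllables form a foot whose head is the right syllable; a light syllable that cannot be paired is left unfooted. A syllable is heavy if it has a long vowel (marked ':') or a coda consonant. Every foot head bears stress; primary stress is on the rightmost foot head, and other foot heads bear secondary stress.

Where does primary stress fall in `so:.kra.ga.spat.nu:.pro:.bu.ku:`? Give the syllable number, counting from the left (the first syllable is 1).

8

Weights: 1 so: H, 2 kra L, 3 ga L, 4 spat H, 5 nu: H, 6 pro: H, 7 bu L, 8 ku: H.
Parse right to left (heavy = foot alone; LL = one foot; stranded L unfooted): (ˈso:) (kra.ˈga) (ˈspat) (ˈnu:) (ˈpro:) bu (ˈku:).
Foot heads: 1, 3, 4, 5, 6, 8.
Primary stress on the rightmost head = syllable 8.
Primary stress: syllable 8 → so:.kra.ga.spat.nu:.pro:.bu.ˈku:.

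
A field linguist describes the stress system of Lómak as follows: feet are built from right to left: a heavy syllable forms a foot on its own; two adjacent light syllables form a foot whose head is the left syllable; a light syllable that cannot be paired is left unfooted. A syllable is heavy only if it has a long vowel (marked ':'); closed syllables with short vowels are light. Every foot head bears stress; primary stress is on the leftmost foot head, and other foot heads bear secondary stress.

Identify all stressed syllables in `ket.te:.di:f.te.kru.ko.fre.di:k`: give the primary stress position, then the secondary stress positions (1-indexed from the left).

Weights: 1 ket L, 2 te: H, 3 di:f H, 4 te L, 5 kru L, 6 ko L, 7 fre L, 8 di:k H.
Parse right to left (heavy = foot alone; LL = one foot; stranded L unfooted): ket (ˈte:) (ˈdi:f) (ˈte.kru) (ˈko.fre) (ˈdi:k).
Foot heads: 2, 3, 4, 6, 8.
Primary stress on the leftmost head = syllable 2.
Secondary stress on 3, 4, 6, 8: ket.ˈte:.ˌdi:f.ˌte.kru.ˌko.fre.ˌdi:k.

primary 2, secondary 3, 4, 6, 8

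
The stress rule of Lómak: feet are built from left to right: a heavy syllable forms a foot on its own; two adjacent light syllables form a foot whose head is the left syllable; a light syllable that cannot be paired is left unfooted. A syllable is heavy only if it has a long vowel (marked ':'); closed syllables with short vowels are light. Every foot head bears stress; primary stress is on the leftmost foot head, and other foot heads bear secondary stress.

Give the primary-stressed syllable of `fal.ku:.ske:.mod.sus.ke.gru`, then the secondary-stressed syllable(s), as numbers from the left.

Weights: 1 fal L, 2 ku: H, 3 ske: H, 4 mod L, 5 sus L, 6 ke L, 7 gru L.
Parse left to right (heavy = foot alone; LL = one foot; stranded L unfooted): fal (ˈku:) (ˈske:) (ˈmod.sus) (ˈke.gru).
Foot heads: 2, 3, 4, 6.
Primary stress on the leftmost head = syllable 2.
Secondary stress on 3, 4, 6: fal.ˈku:.ˌske:.ˌmod.sus.ˌke.gru.

primary 2, secondary 3, 4, 6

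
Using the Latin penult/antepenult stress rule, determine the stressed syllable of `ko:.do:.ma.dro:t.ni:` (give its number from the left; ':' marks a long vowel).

Classical Latin: stress the penult if heavy (long vowel or closed), else the antepenult.
Weights: 3 ma L, 4 dro:t H, 5 ni: H.
The penult (syllable 4, dro:t) is heavy, so it takes stress.
Stress on syllable 4: ko:.do:.ma.ˈdro:t.ni:.

4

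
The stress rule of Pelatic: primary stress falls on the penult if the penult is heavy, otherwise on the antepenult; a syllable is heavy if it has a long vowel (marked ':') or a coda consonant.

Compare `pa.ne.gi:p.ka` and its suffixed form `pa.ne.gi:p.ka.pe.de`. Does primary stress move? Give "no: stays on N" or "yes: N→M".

Base `pa.ne.gi:p.ka` (4 syllables):
  Weights: 2 ne L, 3 gi:p H, 4 ka L.
  The penult (syllable 3, gi:p) is heavy, so it takes stress.
  → primary stress on syllable 3.
Suffixed `pa.ne.gi:p.ka.pe.de` (6 syllables):
  Weights: 4 ka L, 5 pe L, 6 de L.
  The penult (syllable 5, pe) is light, so stress falls on the antepenult (syllable 4, ka).
  → primary stress on syllable 4.

yes: 3→4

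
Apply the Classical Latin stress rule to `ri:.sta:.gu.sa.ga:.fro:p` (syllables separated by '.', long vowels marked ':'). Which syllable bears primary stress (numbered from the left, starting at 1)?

5

Classical Latin: stress the penult if heavy (long vowel or closed), else the antepenult.
Weights: 4 sa L, 5 ga: H, 6 fro:p H.
The penult (syllable 5, ga:) is heavy, so it takes stress.
Stress on syllable 5: ri:.sta:.gu.sa.ˈga:.fro:p.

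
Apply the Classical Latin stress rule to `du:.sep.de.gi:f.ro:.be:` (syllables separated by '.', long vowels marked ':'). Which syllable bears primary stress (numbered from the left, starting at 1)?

Classical Latin: stress the penult if heavy (long vowel or closed), else the antepenult.
Weights: 4 gi:f H, 5 ro: H, 6 be: H.
The penult (syllable 5, ro:) is heavy, so it takes stress.
Stress on syllable 5: du:.sep.de.gi:f.ˈro:.be:.

5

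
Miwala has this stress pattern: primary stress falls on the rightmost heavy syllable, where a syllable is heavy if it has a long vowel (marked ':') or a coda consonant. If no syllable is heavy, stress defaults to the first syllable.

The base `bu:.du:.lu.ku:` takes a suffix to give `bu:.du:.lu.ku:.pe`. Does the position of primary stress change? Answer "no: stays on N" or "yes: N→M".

no: stays on 4

Base `bu:.du:.lu.ku:` (4 syllables):
  Weights: 1 bu: H, 2 du: H, 3 lu L, 4 ku: H.
  Heavy syllables in the domain: 1, 2, 4. The rightmost is syllable 4 (ku:).
  → primary stress on syllable 4.
Suffixed `bu:.du:.lu.ku:.pe` (5 syllables):
  Weights: 1 bu: H, 2 du: H, 3 lu L, 4 ku: H, 5 pe L.
  Heavy syllables in the domain: 1, 2, 4. The rightmost is syllable 4 (ku:).
  → primary stress on syllable 4.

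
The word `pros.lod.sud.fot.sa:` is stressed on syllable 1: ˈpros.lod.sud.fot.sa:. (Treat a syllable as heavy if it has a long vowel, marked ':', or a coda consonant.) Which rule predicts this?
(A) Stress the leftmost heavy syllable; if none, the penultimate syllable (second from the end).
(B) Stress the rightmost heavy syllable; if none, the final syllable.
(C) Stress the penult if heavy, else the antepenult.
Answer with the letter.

Rule A → syllable 1 ✓.
Rule B → syllable 5 (observed: 1).
Rule C → syllable 4 (observed: 1).

A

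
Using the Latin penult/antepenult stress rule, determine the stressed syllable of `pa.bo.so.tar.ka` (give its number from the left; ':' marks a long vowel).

4

Classical Latin: stress the penult if heavy (long vowel or closed), else the antepenult.
Weights: 3 so L, 4 tar H, 5 ka L.
The penult (syllable 4, tar) is heavy, so it takes stress.
Stress on syllable 4: pa.bo.so.ˈtar.ka.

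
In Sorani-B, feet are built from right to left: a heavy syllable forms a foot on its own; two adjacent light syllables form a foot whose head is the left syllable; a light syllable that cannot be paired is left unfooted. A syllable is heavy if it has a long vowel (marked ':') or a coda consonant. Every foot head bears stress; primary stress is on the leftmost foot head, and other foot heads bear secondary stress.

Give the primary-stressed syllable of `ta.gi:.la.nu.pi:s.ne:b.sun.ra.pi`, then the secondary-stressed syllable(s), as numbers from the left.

Weights: 1 ta L, 2 gi: H, 3 la L, 4 nu L, 5 pi:s H, 6 ne:b H, 7 sun H, 8 ra L, 9 pi L.
Parse right to left (heavy = foot alone; LL = one foot; stranded L unfooted): ta (ˈgi:) (ˈla.nu) (ˈpi:s) (ˈne:b) (ˈsun) (ˈra.pi).
Foot heads: 2, 3, 5, 6, 7, 8.
Primary stress on the leftmost head = syllable 2.
Secondary stress on 3, 5, 6, 7, 8: ta.ˈgi:.ˌla.nu.ˌpi:s.ˌne:b.ˌsun.ˌra.pi.

primary 2, secondary 3, 5, 6, 7, 8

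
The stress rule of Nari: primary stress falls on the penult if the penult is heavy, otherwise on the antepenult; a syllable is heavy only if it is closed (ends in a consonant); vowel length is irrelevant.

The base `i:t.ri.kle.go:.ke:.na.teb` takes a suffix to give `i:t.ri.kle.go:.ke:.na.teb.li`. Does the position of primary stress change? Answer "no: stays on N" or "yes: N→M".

yes: 5→7

Base `i:t.ri.kle.go:.ke:.na.teb` (7 syllables):
  Weights: 5 ke: L, 6 na L, 7 teb H.
  The penult (syllable 6, na) is light, so stress falls on the antepenult (syllable 5, ke:).
  → primary stress on syllable 5.
Suffixed `i:t.ri.kle.go:.ke:.na.teb.li` (8 syllables):
  Weights: 6 na L, 7 teb H, 8 li L.
  The penult (syllable 7, teb) is heavy, so it takes stress.
  → primary stress on syllable 7.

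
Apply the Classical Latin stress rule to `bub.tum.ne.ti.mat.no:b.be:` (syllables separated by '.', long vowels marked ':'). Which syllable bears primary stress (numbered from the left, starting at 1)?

6

Classical Latin: stress the penult if heavy (long vowel or closed), else the antepenult.
Weights: 5 mat H, 6 no:b H, 7 be: H.
The penult (syllable 6, no:b) is heavy, so it takes stress.
Stress on syllable 6: bub.tum.ne.ti.mat.ˈno:b.be:.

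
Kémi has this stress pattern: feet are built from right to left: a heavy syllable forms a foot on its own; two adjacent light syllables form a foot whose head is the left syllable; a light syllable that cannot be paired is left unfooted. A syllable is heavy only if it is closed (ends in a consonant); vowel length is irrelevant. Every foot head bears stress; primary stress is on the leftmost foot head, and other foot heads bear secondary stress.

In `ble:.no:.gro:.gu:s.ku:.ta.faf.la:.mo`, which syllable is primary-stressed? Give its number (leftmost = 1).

Weights: 1 ble: L, 2 no: L, 3 gro: L, 4 gu:s H, 5 ku: L, 6 ta L, 7 faf H, 8 la: L, 9 mo L.
Parse right to left (heavy = foot alone; LL = one foot; stranded L unfooted): ble: (ˈno:.gro:) (ˈgu:s) (ˈku:.ta) (ˈfaf) (ˈla:.mo).
Foot heads: 2, 4, 5, 7, 8.
Primary stress on the leftmost head = syllable 2.
Primary stress: syllable 2 → ble:.ˈno:.gro:.gu:s.ku:.ta.faf.la:.mo.

2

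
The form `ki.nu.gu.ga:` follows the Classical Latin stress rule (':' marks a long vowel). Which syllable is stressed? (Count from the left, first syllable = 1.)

Classical Latin: stress the penult if heavy (long vowel or closed), else the antepenult.
Weights: 2 nu L, 3 gu L, 4 ga: H.
The penult (syllable 3, gu) is light, so stress falls on the antepenult (syllable 2, nu).
Stress on syllable 2: ki.ˈnu.gu.ga:.

2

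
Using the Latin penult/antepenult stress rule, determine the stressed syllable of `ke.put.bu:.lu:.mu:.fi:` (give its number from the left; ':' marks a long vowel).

Classical Latin: stress the penult if heavy (long vowel or closed), else the antepenult.
Weights: 4 lu: H, 5 mu: H, 6 fi: H.
The penult (syllable 5, mu:) is heavy, so it takes stress.
Stress on syllable 5: ke.put.bu:.lu:.ˈmu:.fi:.

5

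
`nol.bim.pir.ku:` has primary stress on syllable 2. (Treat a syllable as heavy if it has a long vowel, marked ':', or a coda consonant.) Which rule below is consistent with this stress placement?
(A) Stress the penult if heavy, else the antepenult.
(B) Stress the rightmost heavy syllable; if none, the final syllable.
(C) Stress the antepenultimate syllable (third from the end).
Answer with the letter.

C

Rule A → syllable 3 (observed: 2).
Rule B → syllable 4 (observed: 2).
Rule C → syllable 2 ✓.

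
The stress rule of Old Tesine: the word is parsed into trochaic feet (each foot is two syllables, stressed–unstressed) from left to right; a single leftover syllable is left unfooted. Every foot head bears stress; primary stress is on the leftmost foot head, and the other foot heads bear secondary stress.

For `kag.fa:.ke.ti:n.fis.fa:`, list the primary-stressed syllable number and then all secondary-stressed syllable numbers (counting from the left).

primary 1, secondary 3, 5

Parse left to right into trochaic (ˈσσ) feet: (ˈkag.fa:) (ˈke.ti:n) (ˈfis.fa:).
Foot heads (stressed positions): 1, 3, 5.
End Rule Leftmost: primary stress on the leftmost head = syllable 1.
Secondary stress on 3, 5: ˈkag.fa:.ˌke.ti:n.ˌfis.fa:.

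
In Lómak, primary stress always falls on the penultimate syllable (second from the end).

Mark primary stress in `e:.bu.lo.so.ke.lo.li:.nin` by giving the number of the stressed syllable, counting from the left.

The word has 8 syllables; the penultimate syllable (second from the end) is syllable 7 (li:).
Primary stress: syllable 7 → e:.bu.lo.so.ke.lo.ˈli:.nin.

7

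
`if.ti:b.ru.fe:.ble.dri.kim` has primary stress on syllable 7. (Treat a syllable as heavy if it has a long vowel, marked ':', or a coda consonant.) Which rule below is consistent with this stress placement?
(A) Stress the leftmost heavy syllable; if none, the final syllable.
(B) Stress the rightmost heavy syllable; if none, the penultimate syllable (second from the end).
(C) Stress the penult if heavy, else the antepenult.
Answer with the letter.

B

Rule A → syllable 1 (observed: 7).
Rule B → syllable 7 ✓.
Rule C → syllable 5 (observed: 7).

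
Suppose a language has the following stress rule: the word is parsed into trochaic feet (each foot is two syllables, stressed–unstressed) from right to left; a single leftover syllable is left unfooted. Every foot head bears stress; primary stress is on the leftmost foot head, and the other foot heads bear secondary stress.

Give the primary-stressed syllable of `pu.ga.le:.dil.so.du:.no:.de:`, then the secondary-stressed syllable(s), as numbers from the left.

Parse right to left into trochaic (ˈσσ) feet: (ˈpu.ga) (ˈle:.dil) (ˈso.du:) (ˈno:.de:).
Foot heads (stressed positions): 1, 3, 5, 7.
End Rule Leftmost: primary stress on the leftmost head = syllable 1.
Secondary stress on 3, 5, 7: ˈpu.ga.ˌle:.dil.ˌso.du:.ˌno:.de:.

primary 1, secondary 3, 5, 7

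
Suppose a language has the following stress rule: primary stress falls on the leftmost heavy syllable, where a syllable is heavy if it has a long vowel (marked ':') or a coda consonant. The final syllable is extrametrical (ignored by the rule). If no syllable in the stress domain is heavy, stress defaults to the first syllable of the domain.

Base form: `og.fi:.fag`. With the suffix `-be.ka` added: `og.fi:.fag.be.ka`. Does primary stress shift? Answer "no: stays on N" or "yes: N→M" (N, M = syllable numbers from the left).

Base `og.fi:.fag` (3 syllables):
  The final syllable (3, fag) is extrametrical; the stress domain is syllables 1–2.
  Weights: 1 og H, 2 fi: H.
  Heavy syllables in the domain: 1, 2. The leftmost is syllable 1 (og).
  → primary stress on syllable 1.
Suffixed `og.fi:.fag.be.ka` (5 syllables):
  The final syllable (5, ka) is extrametrical; the stress domain is syllables 1–4.
  Weights: 1 og H, 2 fi: H, 3 fag H, 4 be L.
  Heavy syllables in the domain: 1, 2, 3. The leftmost is syllable 1 (og).
  → primary stress on syllable 1.

no: stays on 1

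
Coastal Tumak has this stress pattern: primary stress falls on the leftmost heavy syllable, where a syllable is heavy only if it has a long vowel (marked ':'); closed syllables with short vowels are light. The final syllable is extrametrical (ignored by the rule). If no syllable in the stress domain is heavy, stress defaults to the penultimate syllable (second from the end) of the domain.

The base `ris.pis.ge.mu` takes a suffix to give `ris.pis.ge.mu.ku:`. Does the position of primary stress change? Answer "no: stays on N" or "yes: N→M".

yes: 2→3

Base `ris.pis.ge.mu` (4 syllables):
  The final syllable (4, mu) is extrametrical; the stress domain is syllables 1–3.
  Weights: 1 ris L, 2 pis L, 3 ge L.
  No heavy syllable in the domain; default to the penultimate syllable (second from the end) of the domain = syllable 2.
  → primary stress on syllable 2.
Suffixed `ris.pis.ge.mu.ku:` (5 syllables):
  The final syllable (5, ku:) is extrametrical; the stress domain is syllables 1–4.
  Weights: 1 ris L, 2 pis L, 3 ge L, 4 mu L.
  No heavy syllable in the domain; default to the penultimate syllable (second from the end) of the domain = syllable 3.
  → primary stress on syllable 3.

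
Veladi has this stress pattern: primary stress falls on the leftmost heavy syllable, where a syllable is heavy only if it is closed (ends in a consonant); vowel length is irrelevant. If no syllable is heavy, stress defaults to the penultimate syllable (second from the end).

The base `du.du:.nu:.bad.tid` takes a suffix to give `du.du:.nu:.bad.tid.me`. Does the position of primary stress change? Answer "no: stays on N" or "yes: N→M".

Base `du.du:.nu:.bad.tid` (5 syllables):
  Weights: 1 du L, 2 du: L, 3 nu: L, 4 bad H, 5 tid H.
  Heavy syllables in the domain: 4, 5. The leftmost is syllable 4 (bad).
  → primary stress on syllable 4.
Suffixed `du.du:.nu:.bad.tid.me` (6 syllables):
  Weights: 1 du L, 2 du: L, 3 nu: L, 4 bad H, 5 tid H, 6 me L.
  Heavy syllables in the domain: 4, 5. The leftmost is syllable 4 (bad).
  → primary stress on syllable 4.

no: stays on 4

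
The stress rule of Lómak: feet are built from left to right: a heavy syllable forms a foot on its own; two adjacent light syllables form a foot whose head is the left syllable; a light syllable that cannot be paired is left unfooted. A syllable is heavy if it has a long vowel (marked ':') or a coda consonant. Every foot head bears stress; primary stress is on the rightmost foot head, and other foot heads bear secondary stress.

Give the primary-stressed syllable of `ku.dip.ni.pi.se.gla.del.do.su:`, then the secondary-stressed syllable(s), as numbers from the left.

primary 9, secondary 2, 3, 5, 7

Weights: 1 ku L, 2 dip H, 3 ni L, 4 pi L, 5 se L, 6 gla L, 7 del H, 8 do L, 9 su: H.
Parse left to right (heavy = foot alone; LL = one foot; stranded L unfooted): ku (ˈdip) (ˈni.pi) (ˈse.gla) (ˈdel) do (ˈsu:).
Foot heads: 2, 3, 5, 7, 9.
Primary stress on the rightmost head = syllable 9.
Secondary stress on 2, 3, 5, 7: ku.ˌdip.ˌni.pi.ˌse.gla.ˌdel.do.ˈsu:.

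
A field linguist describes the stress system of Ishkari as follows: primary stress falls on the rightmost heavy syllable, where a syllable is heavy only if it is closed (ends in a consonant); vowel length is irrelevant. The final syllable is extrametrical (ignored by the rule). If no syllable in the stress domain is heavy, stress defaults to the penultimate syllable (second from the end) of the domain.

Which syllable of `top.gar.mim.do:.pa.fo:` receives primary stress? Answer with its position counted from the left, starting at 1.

3

The final syllable (6, fo:) is extrametrical; the stress domain is syllables 1–5.
Weights: 1 top H, 2 gar H, 3 mim H, 4 do: L, 5 pa L.
Heavy syllables in the domain: 1, 2, 3. The rightmost is syllable 3 (mim).
Primary stress: syllable 3 → top.gar.ˈmim.do:.pa.fo:.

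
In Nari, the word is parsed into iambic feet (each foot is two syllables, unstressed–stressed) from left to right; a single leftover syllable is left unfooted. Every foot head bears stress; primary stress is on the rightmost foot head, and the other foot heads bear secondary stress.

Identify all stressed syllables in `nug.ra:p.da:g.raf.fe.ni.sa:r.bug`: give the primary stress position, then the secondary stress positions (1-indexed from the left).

Parse left to right into iambic (σˈσ) feet: (nug.ˈra:p) (da:g.ˈraf) (fe.ˈni) (sa:r.ˈbug).
Foot heads (stressed positions): 2, 4, 6, 8.
End Rule Rightmost: primary stress on the rightmost head = syllable 8.
Secondary stress on 2, 4, 6: nug.ˌra:p.da:g.ˌraf.fe.ˌni.sa:r.ˈbug.

primary 8, secondary 2, 4, 6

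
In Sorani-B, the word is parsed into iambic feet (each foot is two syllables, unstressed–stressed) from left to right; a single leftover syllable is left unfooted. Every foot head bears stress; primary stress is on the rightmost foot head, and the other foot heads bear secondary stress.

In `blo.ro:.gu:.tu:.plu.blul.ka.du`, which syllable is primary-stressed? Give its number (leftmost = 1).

8

Parse left to right into iambic (σˈσ) feet: (blo.ˈro:) (gu:.ˈtu:) (plu.ˈblul) (ka.ˈdu).
Foot heads (stressed positions): 2, 4, 6, 8.
End Rule Rightmost: primary stress on the rightmost head = syllable 8.
Primary stress: syllable 8 → blo.ro:.gu:.tu:.plu.blul.ka.ˈdu.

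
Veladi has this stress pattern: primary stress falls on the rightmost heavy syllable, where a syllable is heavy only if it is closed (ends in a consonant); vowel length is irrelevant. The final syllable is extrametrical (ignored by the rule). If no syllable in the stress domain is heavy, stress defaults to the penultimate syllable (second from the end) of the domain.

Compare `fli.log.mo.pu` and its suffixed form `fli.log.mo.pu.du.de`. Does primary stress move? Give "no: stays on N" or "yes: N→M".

Base `fli.log.mo.pu` (4 syllables):
  The final syllable (4, pu) is extrametrical; the stress domain is syllables 1–3.
  Weights: 1 fli L, 2 log H, 3 mo L.
  Heavy syllables in the domain: 2. The rightmost is syllable 2 (log).
  → primary stress on syllable 2.
Suffixed `fli.log.mo.pu.du.de` (6 syllables):
  The final syllable (6, de) is extrametrical; the stress domain is syllables 1–5.
  Weights: 1 fli L, 2 log H, 3 mo L, 4 pu L, 5 du L.
  Heavy syllables in the domain: 2. The rightmost is syllable 2 (log).
  → primary stress on syllable 2.

no: stays on 2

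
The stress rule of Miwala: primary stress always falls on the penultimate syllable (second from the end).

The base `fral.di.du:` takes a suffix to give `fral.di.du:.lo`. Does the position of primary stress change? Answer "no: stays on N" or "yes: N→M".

yes: 2→3

Base `fral.di.du:` (3 syllables):
  The word has 3 syllables; the penultimate syllable (second from the end) is syllable 2 (di).
  → primary stress on syllable 2.
Suffixed `fral.di.du:.lo` (4 syllables):
  The word has 4 syllables; the penultimate syllable (second from the end) is syllable 3 (du:).
  → primary stress on syllable 3.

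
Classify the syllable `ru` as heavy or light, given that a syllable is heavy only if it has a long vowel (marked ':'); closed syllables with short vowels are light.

`ru`: short vowel, open (no coda). Short vowel → light.

light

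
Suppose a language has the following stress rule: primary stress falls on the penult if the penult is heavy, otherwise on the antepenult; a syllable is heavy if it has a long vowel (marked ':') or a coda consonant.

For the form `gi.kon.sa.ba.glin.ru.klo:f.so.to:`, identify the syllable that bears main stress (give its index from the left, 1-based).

7

Weights: 7 klo:f H, 8 so L, 9 to: H.
The penult (syllable 8, so) is light, so stress falls on the antepenult (syllable 7, klo:f).
Primary stress: syllable 7 → gi.kon.sa.ba.glin.ru.ˈklo:f.so.to:.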